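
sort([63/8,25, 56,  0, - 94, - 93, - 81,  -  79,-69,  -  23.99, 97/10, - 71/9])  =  [  -  94, - 93, - 81,-79, - 69, - 23.99, - 71/9, 0 , 63/8, 97/10,25,56]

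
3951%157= 26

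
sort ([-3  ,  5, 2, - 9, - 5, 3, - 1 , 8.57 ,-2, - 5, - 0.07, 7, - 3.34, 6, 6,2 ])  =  [ - 9, - 5, - 5, - 3.34, - 3,-2,- 1, - 0.07, 2, 2, 3,5, 6 , 6,7,8.57 ]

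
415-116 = 299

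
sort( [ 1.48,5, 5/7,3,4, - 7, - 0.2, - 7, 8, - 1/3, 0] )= [ - 7,-7, - 1/3, - 0.2,  0,5/7, 1.48,3,4 , 5,8] 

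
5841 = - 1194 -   -  7035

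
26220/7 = 26220/7 = 3745.71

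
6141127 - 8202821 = -2061694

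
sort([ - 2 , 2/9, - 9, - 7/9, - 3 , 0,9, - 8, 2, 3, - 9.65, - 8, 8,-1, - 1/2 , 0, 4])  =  [ - 9.65,- 9,- 8, - 8,  -  3,-2, - 1,-7/9,-1/2,0, 0,2/9, 2 , 3, 4,8,  9]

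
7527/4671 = 2509/1557= 1.61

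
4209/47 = 89 + 26/47 =89.55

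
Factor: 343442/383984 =737/824=2^(  -  3) *11^1 * 67^1 * 103^ ( - 1 )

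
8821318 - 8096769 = 724549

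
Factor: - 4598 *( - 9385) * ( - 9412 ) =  - 406148788760 =-2^3*5^1*11^2*13^1*19^1*181^1*1877^1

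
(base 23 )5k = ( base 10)135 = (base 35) 3u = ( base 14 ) 99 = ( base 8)207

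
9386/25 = 375 + 11/25 = 375.44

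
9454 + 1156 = 10610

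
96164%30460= 4784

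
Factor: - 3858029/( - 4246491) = 3^( - 1)*7^1*53^1*10399^1*1415497^(- 1)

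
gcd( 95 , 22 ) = 1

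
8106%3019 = 2068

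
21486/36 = 596+5/6 = 596.83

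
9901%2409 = 265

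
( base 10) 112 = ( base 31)3j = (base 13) 88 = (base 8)160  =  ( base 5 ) 422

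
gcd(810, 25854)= 6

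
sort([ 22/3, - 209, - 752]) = [ - 752, - 209,22/3]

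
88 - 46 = 42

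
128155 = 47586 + 80569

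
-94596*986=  - 93271656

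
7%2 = 1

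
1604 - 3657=  -  2053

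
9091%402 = 247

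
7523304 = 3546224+3977080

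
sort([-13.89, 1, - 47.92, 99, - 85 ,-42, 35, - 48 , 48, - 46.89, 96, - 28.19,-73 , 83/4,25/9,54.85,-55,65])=[ - 85, - 73, - 55, - 48, - 47.92, - 46.89, - 42, - 28.19, - 13.89,1,25/9,83/4, 35, 48, 54.85,  65, 96, 99]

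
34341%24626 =9715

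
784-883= -99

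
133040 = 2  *66520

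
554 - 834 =  -  280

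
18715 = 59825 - 41110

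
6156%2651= 854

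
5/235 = 1/47 = 0.02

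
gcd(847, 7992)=1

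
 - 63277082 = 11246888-74523970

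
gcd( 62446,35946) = 2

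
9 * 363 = 3267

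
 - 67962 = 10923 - 78885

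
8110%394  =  230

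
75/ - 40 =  - 2+ 1/8=-1.88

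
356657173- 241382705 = 115274468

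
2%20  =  2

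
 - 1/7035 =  - 1/7035 = - 0.00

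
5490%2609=272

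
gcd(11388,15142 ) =2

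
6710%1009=656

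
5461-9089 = -3628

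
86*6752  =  580672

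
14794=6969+7825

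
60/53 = 1 +7/53 = 1.13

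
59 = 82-23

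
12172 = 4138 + 8034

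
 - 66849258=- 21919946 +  - 44929312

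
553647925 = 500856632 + 52791293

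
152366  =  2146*71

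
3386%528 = 218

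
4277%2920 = 1357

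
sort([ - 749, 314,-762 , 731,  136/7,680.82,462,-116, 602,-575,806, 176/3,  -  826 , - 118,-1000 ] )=[ - 1000,-826,-762,-749, - 575,-118,-116,136/7,176/3,314, 462, 602, 680.82,  731, 806]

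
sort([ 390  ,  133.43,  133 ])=[ 133, 133.43, 390]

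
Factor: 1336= 2^3*167^1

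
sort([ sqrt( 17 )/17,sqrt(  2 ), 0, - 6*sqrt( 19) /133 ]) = [ - 6*sqrt(19 )/133, 0,sqrt (17)/17,sqrt( 2 )] 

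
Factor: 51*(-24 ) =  - 1224= - 2^3*3^2 * 17^1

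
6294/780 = 1049/130=8.07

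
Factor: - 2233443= - 3^1 * 17^1*43793^1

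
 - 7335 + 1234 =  - 6101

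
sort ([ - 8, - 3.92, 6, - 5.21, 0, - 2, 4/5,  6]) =[ - 8, -5.21 ,-3.92, - 2 , 0, 4/5,6, 6 ] 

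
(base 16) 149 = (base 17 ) 126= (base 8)511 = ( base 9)405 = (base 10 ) 329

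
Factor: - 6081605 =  - 5^1*311^1*3911^1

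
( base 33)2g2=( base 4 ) 222110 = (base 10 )2708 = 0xA94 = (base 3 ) 10201022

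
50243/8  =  6280  +  3/8= 6280.38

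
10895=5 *2179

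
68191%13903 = 12579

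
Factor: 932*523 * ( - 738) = - 359727768 = - 2^3 *3^2*41^1*233^1*523^1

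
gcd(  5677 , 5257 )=7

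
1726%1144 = 582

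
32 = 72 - 40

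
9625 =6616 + 3009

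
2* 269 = 538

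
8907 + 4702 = 13609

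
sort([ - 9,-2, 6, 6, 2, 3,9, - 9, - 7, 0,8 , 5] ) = [ - 9, - 9, - 7, - 2,0 , 2 , 3, 5, 6, 6 , 8,9 ] 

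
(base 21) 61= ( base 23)5C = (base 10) 127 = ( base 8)177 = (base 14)91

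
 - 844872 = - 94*8988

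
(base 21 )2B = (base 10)53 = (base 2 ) 110101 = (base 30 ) 1n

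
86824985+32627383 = 119452368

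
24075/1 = 24075 = 24075.00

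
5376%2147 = 1082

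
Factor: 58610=2^1 * 5^1 * 5861^1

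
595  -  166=429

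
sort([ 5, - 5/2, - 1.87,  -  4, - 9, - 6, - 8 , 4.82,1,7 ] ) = [ - 9, - 8,  -  6,  -  4, - 5/2,  -  1.87, 1, 4.82, 5, 7]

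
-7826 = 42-7868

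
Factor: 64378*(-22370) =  - 1440135860 = -2^2*5^1 * 2237^1*32189^1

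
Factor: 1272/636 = 2 = 2^1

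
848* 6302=5344096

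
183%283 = 183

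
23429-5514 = 17915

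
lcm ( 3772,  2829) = 11316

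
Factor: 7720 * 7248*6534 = 2^8*3^4 * 5^1*11^2*151^1*193^1 = 365607095040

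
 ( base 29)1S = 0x39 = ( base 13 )45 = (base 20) 2H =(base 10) 57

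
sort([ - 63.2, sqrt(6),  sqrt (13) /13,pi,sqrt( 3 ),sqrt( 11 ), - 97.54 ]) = [ - 97.54,  -  63.2,sqrt(13) /13 , sqrt( 3 ),sqrt( 6),pi, sqrt( 11 ) ] 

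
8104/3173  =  2  +  1758/3173 = 2.55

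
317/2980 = 317/2980 = 0.11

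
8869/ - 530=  - 17 + 141/530 = - 16.73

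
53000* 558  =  29574000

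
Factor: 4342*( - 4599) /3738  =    -  475449/89 = - 3^1*13^1 * 73^1 * 89^( - 1 ) * 167^1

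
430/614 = 215/307 =0.70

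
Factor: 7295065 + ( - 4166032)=3129033 = 3^1*1043011^1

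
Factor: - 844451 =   -  29^1*37^1*787^1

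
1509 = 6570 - 5061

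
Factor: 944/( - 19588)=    - 4/83 = - 2^2*83^( - 1 ) 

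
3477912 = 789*4408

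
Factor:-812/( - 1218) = 2^1*3^( - 1) = 2/3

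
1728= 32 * 54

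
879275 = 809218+70057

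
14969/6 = 2494 + 5/6 = 2494.83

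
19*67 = 1273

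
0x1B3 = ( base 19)13h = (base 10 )435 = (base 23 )IL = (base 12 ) 303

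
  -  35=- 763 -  - 728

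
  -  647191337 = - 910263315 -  - 263071978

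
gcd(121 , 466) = 1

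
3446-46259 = -42813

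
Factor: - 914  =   - 2^1 * 457^1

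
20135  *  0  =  0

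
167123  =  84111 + 83012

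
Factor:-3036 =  - 2^2*3^1*11^1*23^1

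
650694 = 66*9859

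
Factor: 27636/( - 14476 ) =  - 3^1*7^1*11^( - 1) = - 21/11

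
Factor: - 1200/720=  - 3^( - 1 )*5^1 =- 5/3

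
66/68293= 66/68293 = 0.00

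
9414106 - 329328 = 9084778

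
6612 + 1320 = 7932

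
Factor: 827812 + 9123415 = 9951227 = 11^1 * 13^2*53^1*101^1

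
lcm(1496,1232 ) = 20944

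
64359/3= 21453 = 21453.00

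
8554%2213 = 1915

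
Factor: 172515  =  3^1*5^1*7^1*31^1*53^1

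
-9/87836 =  - 9/87836 = - 0.00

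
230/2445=46/489 = 0.09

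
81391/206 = 81391/206 =395.10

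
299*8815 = 2635685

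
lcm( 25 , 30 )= 150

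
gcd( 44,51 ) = 1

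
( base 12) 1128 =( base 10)1904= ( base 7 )5360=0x770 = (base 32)1RG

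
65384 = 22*2972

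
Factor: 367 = 367^1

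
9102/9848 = 4551/4924 = 0.92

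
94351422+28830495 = 123181917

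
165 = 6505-6340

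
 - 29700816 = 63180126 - 92880942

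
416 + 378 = 794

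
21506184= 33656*639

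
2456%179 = 129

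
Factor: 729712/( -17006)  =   - 472/11  =  - 2^3*11^( - 1)*59^1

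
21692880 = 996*21780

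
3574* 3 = 10722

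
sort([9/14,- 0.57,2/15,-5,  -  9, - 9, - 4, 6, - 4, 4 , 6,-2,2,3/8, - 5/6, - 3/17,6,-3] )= [ - 9, - 9, - 5, - 4, - 4 , - 3, - 2, - 5/6,  -  0.57, - 3/17,2/15,3/8,9/14, 2, 4,6,6, 6 ]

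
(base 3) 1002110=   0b1100011011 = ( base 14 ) 40B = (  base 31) PK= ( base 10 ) 795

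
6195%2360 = 1475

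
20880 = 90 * 232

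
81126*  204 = 16549704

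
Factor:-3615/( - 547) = 3^1 *5^1*241^1*547^ ( - 1) 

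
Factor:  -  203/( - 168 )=29/24  =  2^(-3)*3^( - 1)*29^1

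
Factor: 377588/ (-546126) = -2^1*3^( - 1 )*7^ ( - 1)*13003^(  -  1)*94397^1 = -188794/273063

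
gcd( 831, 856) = 1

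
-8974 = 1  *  ( - 8974)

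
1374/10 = 137 +2/5 =137.40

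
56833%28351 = 131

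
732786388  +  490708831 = 1223495219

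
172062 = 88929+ 83133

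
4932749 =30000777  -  25068028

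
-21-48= - 69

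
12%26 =12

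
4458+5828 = 10286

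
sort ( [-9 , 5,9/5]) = [ - 9,9/5,5]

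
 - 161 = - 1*161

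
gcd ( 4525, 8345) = 5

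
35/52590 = 7/10518 = 0.00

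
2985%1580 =1405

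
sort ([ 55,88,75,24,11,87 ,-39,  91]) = [  -  39, 11,24,55, 75,87, 88 , 91]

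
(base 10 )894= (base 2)1101111110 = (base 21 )20C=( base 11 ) 743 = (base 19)291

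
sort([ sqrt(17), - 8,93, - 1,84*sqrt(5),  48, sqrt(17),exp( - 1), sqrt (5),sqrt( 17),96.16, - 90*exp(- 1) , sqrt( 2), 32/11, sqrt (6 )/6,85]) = [ - 90*exp( - 1 ),- 8, - 1  ,  exp( - 1), sqrt(6 ) /6 , sqrt(2),sqrt ( 5),32/11,sqrt(17 ),sqrt( 17),sqrt( 17 ) , 48, 85,93,96.16,  84 * sqrt(5)]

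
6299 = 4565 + 1734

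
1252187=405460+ 846727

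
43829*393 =17224797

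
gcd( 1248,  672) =96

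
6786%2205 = 171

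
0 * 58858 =0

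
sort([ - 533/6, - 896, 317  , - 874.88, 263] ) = [ - 896,  -  874.88, - 533/6 , 263, 317 ] 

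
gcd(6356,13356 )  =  28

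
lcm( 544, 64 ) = 1088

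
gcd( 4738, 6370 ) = 2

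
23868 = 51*468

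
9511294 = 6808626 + 2702668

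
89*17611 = 1567379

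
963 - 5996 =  - 5033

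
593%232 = 129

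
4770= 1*4770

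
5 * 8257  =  41285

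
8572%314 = 94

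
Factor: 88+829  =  7^1*131^1 = 917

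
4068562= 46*88447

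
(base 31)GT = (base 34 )ff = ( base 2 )1000001101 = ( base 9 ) 643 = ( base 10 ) 525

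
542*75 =40650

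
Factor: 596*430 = 2^3  *  5^1*43^1 * 149^1 = 256280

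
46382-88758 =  - 42376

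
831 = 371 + 460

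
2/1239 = 2/1239 = 0.00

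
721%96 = 49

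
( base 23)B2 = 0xff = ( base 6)1103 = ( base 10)255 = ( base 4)3333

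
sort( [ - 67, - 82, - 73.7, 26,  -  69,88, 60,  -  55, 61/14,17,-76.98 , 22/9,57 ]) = [ - 82, - 76.98, - 73.7, - 69, - 67, -55, 22/9,61/14,17, 26, 57,60, 88]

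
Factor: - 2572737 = - 3^1*857579^1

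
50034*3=150102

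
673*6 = 4038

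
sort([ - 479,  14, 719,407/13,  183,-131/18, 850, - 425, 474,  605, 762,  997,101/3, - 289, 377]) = [ - 479,  -  425, - 289,-131/18,  14,  407/13,101/3, 183,377 , 474,  605,  719, 762,  850,997]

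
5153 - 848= 4305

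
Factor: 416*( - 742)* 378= - 116678016 = - 2^7*3^3*7^2*13^1*53^1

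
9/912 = 3/304  =  0.01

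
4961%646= 439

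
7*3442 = 24094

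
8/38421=8/38421 = 0.00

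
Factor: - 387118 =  - 2^1*193559^1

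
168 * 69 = 11592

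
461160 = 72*6405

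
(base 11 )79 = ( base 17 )51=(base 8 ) 126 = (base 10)86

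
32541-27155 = 5386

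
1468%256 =188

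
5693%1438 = 1379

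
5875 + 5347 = 11222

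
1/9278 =1/9278 = 0.00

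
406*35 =14210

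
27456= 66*416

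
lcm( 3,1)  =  3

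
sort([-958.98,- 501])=[ -958.98, - 501 ] 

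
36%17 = 2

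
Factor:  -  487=  -  487^1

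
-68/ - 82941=68/82941 = 0.00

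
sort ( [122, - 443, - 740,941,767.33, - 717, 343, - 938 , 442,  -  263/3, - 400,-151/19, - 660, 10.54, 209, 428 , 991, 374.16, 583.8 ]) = [  -  938, -740  ,  -  717, - 660, - 443, - 400,-263/3,-151/19, 10.54,122,209, 343,374.16,428, 442,583.8, 767.33 , 941, 991 ] 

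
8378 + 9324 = 17702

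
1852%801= 250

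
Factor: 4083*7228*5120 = 2^12*3^1*5^1*13^1* 139^1*1361^1 = 151101050880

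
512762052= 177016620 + 335745432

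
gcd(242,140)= 2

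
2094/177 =698/59 =11.83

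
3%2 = 1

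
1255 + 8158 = 9413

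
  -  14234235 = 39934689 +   -  54168924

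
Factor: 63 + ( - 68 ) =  - 5^1 =- 5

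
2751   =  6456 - 3705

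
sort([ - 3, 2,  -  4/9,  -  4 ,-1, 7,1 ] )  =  [  -  4, - 3,-1, - 4/9,1, 2, 7 ] 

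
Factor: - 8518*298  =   - 2538364 = - 2^2*149^1*4259^1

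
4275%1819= 637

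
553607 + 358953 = 912560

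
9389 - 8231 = 1158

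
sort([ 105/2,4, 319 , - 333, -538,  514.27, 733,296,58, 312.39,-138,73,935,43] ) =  [-538,-333, - 138,  4 , 43,105/2, 58,73, 296, 312.39,319,514.27,733,935]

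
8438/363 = 23 + 89/363 = 23.25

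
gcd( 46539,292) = 1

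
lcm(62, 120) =3720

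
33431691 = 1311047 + 32120644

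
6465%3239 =3226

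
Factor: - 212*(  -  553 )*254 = 2^3*7^1*53^1*79^1*127^1 = 29777944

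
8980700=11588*775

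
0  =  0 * 4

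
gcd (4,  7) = 1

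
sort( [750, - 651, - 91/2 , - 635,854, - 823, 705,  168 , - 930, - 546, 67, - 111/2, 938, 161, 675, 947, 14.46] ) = [- 930,-823,  -  651, - 635, - 546, - 111/2,-91/2, 14.46 , 67,161, 168, 675,705, 750, 854, 938, 947 ]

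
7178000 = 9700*740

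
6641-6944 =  - 303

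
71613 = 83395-11782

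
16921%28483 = 16921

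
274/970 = 137/485=0.28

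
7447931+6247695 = 13695626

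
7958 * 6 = 47748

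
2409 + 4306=6715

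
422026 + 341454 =763480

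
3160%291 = 250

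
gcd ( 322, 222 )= 2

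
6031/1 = 6031  =  6031.00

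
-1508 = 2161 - 3669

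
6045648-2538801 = 3506847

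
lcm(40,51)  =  2040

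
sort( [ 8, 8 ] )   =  [ 8 , 8 ] 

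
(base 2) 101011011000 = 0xAD8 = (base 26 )42k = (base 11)20a4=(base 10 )2776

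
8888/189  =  47 + 5/189 =47.03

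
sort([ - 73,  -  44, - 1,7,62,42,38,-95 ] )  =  [-95,-73,-44,- 1,7,38,42, 62]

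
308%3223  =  308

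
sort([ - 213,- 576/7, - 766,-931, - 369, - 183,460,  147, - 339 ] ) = [  -  931,  -  766,  -  369, - 339,-213,-183,-576/7, 147,460]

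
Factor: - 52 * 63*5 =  - 16380  =  -  2^2*3^2*5^1*7^1*13^1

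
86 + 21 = 107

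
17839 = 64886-47047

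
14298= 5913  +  8385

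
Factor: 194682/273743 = 426/599  =  2^1*3^1 *71^1 * 599^(-1 ) 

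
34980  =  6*5830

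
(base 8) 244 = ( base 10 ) 164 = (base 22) 7a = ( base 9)202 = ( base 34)4S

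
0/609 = 0 = 0.00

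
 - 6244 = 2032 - 8276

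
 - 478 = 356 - 834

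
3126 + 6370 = 9496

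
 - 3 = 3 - 6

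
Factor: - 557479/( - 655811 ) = 19^1*37^1 *827^( - 1) = 703/827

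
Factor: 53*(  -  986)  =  -2^1*17^1*29^1*53^1 = - 52258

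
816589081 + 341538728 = 1158127809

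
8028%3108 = 1812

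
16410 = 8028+8382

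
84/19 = 4 + 8/19  =  4.42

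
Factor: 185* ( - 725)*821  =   - 5^3*29^1 * 37^1*821^1  =  - 110116625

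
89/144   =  89/144  =  0.62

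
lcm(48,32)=96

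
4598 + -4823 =-225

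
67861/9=7540 + 1/9 = 7540.11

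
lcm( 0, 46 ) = 0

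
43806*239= 10469634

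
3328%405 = 88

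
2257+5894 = 8151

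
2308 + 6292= 8600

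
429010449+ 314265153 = 743275602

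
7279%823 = 695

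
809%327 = 155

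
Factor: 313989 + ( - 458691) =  - 2^1*3^2 * 8039^1 = - 144702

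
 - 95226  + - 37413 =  - 132639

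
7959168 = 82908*96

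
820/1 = 820 = 820.00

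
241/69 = 241/69 = 3.49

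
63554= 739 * 86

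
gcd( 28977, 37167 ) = 39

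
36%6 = 0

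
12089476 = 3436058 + 8653418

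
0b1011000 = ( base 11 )80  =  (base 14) 64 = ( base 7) 154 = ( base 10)88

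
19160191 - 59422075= - 40261884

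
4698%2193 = 312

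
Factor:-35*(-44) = 2^2 * 5^1*7^1*11^1=1540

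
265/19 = 13+18/19 = 13.95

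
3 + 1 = 4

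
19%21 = 19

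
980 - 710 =270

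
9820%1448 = 1132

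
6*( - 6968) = -41808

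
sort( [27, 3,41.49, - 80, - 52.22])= [ - 80,  -  52.22,3, 27,41.49]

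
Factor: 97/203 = 7^( - 1) * 29^( - 1)*97^1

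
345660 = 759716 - 414056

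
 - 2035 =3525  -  5560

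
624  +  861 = 1485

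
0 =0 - 0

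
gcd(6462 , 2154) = 2154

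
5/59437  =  5/59437 = 0.00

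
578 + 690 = 1268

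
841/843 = 841/843 = 1.00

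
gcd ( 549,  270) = 9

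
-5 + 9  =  4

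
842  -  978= - 136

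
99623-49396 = 50227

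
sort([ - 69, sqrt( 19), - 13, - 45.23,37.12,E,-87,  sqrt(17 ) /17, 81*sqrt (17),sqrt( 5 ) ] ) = [ - 87, - 69, - 45.23, - 13,  sqrt( 17 ) /17,sqrt(5), E , sqrt( 19 ),37.12, 81*sqrt( 17)]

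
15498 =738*21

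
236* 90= 21240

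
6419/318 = 20  +  59/318 =20.19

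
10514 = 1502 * 7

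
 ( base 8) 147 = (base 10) 103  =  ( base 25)43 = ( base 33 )34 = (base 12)87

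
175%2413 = 175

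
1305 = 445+860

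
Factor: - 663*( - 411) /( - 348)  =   - 90831/116=- 2^( - 2 )*3^1 * 13^1*17^1*29^( - 1)*137^1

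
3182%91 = 88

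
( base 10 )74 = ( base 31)2c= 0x4a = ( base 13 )59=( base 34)26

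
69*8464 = 584016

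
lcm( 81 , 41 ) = 3321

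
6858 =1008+5850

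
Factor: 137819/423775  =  187/575 =5^( - 2 )*11^1*17^1*23^( - 1)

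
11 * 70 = 770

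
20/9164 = 5/2291 = 0.00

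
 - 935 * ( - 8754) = 8184990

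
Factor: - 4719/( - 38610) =2^( - 1) * 3^( - 2 )*5^( -1)*11^1 =11/90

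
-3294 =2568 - 5862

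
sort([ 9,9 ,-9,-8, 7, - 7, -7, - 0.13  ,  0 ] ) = [ - 9, - 8,-7, - 7, - 0.13,0,7,9, 9] 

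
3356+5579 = 8935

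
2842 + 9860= 12702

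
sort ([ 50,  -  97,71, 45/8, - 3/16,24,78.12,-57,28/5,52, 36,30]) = [ -97,-57,-3/16 , 28/5,  45/8, 24,  30,  36, 50,52, 71,78.12 ] 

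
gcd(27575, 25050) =25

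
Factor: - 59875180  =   - 2^2 * 5^1*47^1*63697^1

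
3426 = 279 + 3147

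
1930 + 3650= 5580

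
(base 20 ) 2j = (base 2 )111011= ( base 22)2F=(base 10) 59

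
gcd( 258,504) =6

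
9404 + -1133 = 8271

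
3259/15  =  217 + 4/15= 217.27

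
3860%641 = 14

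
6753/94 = 6753/94 = 71.84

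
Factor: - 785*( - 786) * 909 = 2^1*3^3 * 5^1*101^1 *131^1*157^1 = 560862090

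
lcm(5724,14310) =28620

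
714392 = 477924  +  236468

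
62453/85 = 62453/85 = 734.74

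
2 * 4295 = 8590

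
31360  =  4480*7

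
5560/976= 5 + 85/122 = 5.70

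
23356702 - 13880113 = 9476589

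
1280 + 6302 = 7582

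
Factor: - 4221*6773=-28588833  =  -  3^2*7^1 * 13^1*67^1*521^1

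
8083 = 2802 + 5281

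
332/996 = 1/3=0.33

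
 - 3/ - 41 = 3/41 = 0.07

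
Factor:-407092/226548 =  - 3^ ( - 2 ) *7^1*29^( - 1 )* 67^1 = - 469/261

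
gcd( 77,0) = 77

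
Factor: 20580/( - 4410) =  -14/3 = - 2^1*3^( - 1)*7^1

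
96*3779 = 362784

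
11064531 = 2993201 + 8071330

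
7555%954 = 877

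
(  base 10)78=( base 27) 2o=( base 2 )1001110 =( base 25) 33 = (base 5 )303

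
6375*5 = 31875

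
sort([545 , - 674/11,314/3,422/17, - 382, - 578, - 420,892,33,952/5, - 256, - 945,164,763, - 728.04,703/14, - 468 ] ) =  [ - 945, - 728.04, - 578, - 468, - 420, -382 , - 256, - 674/11,422/17,33,703/14,314/3 , 164,952/5,545,  763, 892] 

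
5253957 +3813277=9067234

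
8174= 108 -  - 8066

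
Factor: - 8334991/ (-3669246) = 2^(  -  1) * 3^( - 3)* 17^( - 1) * 43^1 * 571^(-1)*27691^1  =  1190713/524178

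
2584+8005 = 10589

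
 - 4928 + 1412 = -3516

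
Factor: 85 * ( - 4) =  - 340= - 2^2 * 5^1*17^1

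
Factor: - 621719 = -7^1*88817^1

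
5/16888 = 5/16888  =  0.00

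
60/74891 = 60/74891 = 0.00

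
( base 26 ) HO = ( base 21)114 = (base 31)F1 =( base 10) 466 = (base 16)1D2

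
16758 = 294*57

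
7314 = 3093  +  4221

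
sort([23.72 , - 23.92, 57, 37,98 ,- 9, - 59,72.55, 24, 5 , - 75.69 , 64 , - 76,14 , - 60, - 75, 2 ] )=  [ - 76, - 75.69 ,-75, - 60,-59, - 23.92, - 9,2,5,  14, 23.72,24  ,  37,57,  64 , 72.55,  98 ] 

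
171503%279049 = 171503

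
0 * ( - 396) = 0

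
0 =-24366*0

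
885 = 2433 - 1548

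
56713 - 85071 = - 28358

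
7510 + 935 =8445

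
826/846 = 413/423=0.98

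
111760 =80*1397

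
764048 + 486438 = 1250486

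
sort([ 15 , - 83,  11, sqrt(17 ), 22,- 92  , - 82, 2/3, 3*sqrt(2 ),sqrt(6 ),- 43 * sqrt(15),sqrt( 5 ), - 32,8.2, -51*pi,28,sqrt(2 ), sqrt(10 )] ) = [ - 43*sqrt(15), - 51*pi , - 92, - 83, - 82,-32, 2/3 , sqrt(2), sqrt( 5),sqrt(6 ), sqrt( 10 ), sqrt(17),  3*sqrt(2), 8.2, 11,  15, 22,28 ]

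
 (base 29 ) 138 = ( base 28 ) 15c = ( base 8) 1650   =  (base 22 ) 1KC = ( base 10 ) 936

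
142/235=142/235 = 0.60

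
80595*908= 73180260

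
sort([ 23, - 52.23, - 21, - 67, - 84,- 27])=[-84, - 67, - 52.23, - 27, - 21, 23] 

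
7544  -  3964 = 3580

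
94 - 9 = 85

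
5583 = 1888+3695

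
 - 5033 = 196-5229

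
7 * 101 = 707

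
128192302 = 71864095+56328207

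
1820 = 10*182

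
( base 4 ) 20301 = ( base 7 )1431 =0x231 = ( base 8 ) 1061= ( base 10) 561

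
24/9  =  8/3 =2.67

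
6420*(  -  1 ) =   -  6420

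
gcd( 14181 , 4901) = 29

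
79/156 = 79/156 = 0.51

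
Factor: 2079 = 3^3*7^1* 11^1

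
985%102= 67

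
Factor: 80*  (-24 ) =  - 2^7 *3^1 * 5^1= - 1920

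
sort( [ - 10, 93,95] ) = [ - 10,  93, 95 ] 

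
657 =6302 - 5645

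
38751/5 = 7750 + 1/5 = 7750.20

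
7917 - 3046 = 4871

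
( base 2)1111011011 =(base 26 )1bp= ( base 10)987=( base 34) T1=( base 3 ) 1100120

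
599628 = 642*934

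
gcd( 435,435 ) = 435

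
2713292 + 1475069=4188361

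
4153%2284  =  1869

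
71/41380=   71/41380 = 0.00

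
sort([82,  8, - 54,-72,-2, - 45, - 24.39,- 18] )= [ -72,  -  54,-45, - 24.39, - 18, -2, 8,82] 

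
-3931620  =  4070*( - 966) 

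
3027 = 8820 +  - 5793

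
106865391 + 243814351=350679742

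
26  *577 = 15002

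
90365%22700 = 22265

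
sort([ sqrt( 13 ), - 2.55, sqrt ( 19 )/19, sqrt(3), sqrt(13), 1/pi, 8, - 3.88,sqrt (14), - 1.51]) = [  -  3.88, - 2.55, - 1.51,sqrt(19) /19,1/pi,sqrt(3),sqrt (13), sqrt(13),  sqrt( 14), 8] 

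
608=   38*16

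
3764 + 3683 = 7447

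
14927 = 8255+6672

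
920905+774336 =1695241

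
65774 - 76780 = - 11006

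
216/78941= 216/78941= 0.00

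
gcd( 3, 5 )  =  1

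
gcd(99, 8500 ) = 1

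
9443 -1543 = 7900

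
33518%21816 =11702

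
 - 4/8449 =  - 1  +  8445/8449 = -0.00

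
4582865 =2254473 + 2328392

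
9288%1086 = 600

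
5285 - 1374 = 3911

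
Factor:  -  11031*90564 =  - 999011484  =  - 2^2*3^2*3677^1*7547^1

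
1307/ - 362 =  - 4 + 141/362 = - 3.61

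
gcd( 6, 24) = 6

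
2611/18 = 145+1/18 = 145.06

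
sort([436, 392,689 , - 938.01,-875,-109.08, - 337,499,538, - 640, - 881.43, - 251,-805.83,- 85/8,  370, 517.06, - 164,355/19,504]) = [ - 938.01, - 881.43, - 875,-805.83, - 640, - 337, - 251, - 164, - 109.08, - 85/8,355/19,370,392,436,499,504, 517.06,538,689]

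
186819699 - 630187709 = - 443368010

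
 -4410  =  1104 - 5514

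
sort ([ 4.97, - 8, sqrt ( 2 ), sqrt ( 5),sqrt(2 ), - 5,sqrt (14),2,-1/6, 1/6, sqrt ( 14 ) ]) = [-8,- 5, - 1/6,  1/6,sqrt( 2) , sqrt(2),2, sqrt( 5),sqrt(14), sqrt( 14 ), 4.97]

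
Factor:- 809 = -809^1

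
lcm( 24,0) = 0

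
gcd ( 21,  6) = 3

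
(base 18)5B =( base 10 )101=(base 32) 35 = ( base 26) 3n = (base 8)145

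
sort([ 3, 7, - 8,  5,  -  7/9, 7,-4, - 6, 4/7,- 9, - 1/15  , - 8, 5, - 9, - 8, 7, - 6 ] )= [ -9,- 9, - 8, - 8, - 8, - 6,-6,-4 ,  -  7/9, - 1/15, 4/7, 3, 5  ,  5, 7, 7,7 ]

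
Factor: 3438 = 2^1 * 3^2*191^1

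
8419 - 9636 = - 1217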